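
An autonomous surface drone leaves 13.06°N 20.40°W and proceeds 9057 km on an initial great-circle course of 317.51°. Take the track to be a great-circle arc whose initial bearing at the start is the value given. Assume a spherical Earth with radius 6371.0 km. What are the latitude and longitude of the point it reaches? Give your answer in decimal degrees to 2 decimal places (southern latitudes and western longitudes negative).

latitude 48.07°, longitude -112.11°

Angular distance δ = d/R = 9057 / 6371 = 1.421598 rad.
With φ₁ = 13.06° = 0.227940 rad and θ = 317.51° = 5.541595 rad:
Applying the spherical law of cosines for sides, sin φ₂ = sin φ₁ cos δ + cos φ₁ sin δ cos θ = 0.743931, so φ₂ = 48.07°.
Then Δλ = atan2(-0.650680, -0.019462) = -1.600697 rad, from sin θ sin δ cos φ₁ over cos δ − sin φ₁ sin φ₂.
Hence λ₂ = -20.40° + -91.71° = -112.11°.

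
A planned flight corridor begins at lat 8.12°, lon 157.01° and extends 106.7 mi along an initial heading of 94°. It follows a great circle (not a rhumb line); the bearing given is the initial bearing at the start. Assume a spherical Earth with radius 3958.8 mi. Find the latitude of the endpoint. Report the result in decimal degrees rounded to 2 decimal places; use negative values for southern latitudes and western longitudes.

δ = 106.7/3958.8 = 0.026953 rad (1.5443°).
With φ₁ = 8.12° = 0.141721 rad and θ = 94° = 1.640609 rad:
sin φ₂ = sin φ₁ cos δ + cos φ₁ sin δ cos θ = (0.141247)(0.999637) + (0.989974)(0.026949)(-0.069756) = 0.139334
φ₂ = asin(0.139334) = 0.139789 rad = 8.01°.
Δλ = atan2( sin θ sin δ cos φ₁ , cos δ − sin φ₁ sin φ₂ ) = atan2(0.026614, 0.979956) = 0.027152 rad = 1.56°.
Hence λ₂ = 157.01° + 1.56° = 158.57°.

latitude 8.01°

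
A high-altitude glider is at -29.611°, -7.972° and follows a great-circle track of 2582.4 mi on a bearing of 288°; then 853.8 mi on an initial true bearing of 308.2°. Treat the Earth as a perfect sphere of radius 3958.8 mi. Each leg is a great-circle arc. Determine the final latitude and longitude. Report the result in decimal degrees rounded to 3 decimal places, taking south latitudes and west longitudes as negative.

latitude -5.477°, longitude -54.080°

Apply the spherical direct solution leg by leg, carrying full precision between legs.
Leg 1: from (-29.611°, -7.972°), δ = 2582.4/3958.8 = 0.652319 rad, θ = 288° → φ = -13.272°, λ = -44.354°.
Leg 2: from (-13.272°, -44.354°), δ = 853.8/3958.8 = 0.215671 rad, θ = 308.2° → φ = -5.477°, λ = -54.080°.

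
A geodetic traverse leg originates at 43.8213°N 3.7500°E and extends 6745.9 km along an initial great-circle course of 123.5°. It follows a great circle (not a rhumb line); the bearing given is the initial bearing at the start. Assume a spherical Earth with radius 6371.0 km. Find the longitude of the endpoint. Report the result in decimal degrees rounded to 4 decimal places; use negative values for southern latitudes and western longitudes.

Angular distance δ = d/R = 6745.9 / 6371 = 1.058845 rad.
With φ₁ = 43.8213° = 0.764826 rad and θ = 123.5° = 2.155482 rad:
sin φ₂ = sin φ₁ cos δ + cos φ₁ sin δ cos θ = (0.692411)(0.489880) + (0.721503)(0.871790)(-0.551937) = -0.007970
φ₂ = asin(-0.007970) = -0.007970 rad = -0.4566°.
Then Δλ = atan2(0.524513, 0.495398) = 0.813938 rad, from sin θ sin δ cos φ₁ over cos δ − sin φ₁ sin φ₂.
λ₂ = λ₁ + Δλ = 50.3852°.

longitude 50.3852°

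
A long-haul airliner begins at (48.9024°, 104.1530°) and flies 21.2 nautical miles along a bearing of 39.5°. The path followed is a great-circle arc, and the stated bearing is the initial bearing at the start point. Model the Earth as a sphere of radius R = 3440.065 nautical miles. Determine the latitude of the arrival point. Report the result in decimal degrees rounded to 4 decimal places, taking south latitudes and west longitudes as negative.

Angular distance δ = d/R = 21.2 / 3440.065 = 0.006163 rad.
Converting: φ₁ = 0.853508 rad, θ = 0.689405 rad.
sin φ₂ = sin φ₁ cos δ + cos φ₁ sin δ cos θ = (0.753591)(0.999981) + (0.657344)(0.006163)(0.771625) = 0.756702
φ₂ = asin(0.756702) = 0.858254 rad = 49.1743°.
Then Δλ = atan2(0.002577, 0.429737) = 0.005996 rad, from sin θ sin δ cos φ₁ over cos δ − sin φ₁ sin φ₂.
Hence λ₂ = 104.1530° + 0.3435° = 104.4965°.

latitude 49.1743°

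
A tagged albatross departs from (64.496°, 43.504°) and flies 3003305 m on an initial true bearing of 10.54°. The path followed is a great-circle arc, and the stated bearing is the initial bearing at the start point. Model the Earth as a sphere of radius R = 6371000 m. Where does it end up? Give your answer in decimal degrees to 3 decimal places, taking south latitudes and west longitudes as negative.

Angular distance δ = d/R = 3003305 / 6371000 = 0.471402 rad.
Start latitude φ₁ = 1.125668 rad; initial bearing θ = 0.183958 rad.
Applying the spherical law of cosines for sides, sin φ₂ = sin φ₁ cos δ + cos φ₁ sin δ cos θ = 0.996356, so φ₂ = 85.107°.
Then Δλ = atan2(0.035768, -0.008334) = 1.799703 rad, from sin θ sin δ cos φ₁ over cos δ − sin φ₁ sin φ₂.
λ₂ = λ₁ + Δλ = 146.619°.

latitude 85.107°, longitude 146.619°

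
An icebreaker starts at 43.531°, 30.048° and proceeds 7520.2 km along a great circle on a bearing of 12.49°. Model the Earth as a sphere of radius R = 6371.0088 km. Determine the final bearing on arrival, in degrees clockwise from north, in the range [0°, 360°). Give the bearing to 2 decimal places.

final bearing 156.90°

Angular distance δ = d/R = 7520.2 / 6371.0088 = 1.180378 rad.
With φ₁ = 43.531° = 0.759759 rad and θ = 12.49° = 0.217992 rad:
Applying the spherical law of cosines for sides, sin φ₂ = sin φ₁ cos δ + cos φ₁ sin δ cos θ = 0.916698, so φ₂ = 66.448°.
Then Δλ = atan2(0.144997, -0.250798) = 2.617401 rad, from sin θ sin δ cos φ₁ over cos δ − sin φ₁ sin φ₂.
λ₂ = 30.048° + 149.966° = 180.014°, normalized to (−180°, 180°] → -179.986°.
The forward bearing on arrival equals the back-azimuth from the destination plus 180°.
Back-azimuth from P₂ (66.45°, -179.99°) to P₁ (43.53°, 30.05°), with Δλ' = λ₁ − λ₂ = 210.03°: atan2( sin Δλ' cos φ₁ , cos φ₂ sin φ₁ − sin φ₂ cos φ₁ cos Δλ' ) = 336.90°.
Final bearing = (336.90° + 180°) mod 360° = 156.90°.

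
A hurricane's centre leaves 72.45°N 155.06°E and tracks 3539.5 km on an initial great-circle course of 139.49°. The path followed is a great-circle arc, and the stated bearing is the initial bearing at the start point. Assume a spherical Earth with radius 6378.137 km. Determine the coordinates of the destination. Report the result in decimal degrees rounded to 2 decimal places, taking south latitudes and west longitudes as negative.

latitude 43.60°, longitude -176.74°

Central angle δ = d/R = 0.554943 rad.
With φ₁ = 72.45° = 1.264491 rad and θ = 139.49° = 2.434560 rad:
Applying the spherical law of cosines for sides, sin φ₂ = sin φ₁ cos δ + cos φ₁ sin δ cos θ = 0.689576, so φ₂ = 43.60°.
Δλ = atan2( sin θ sin δ cos φ₁ , cos δ − sin φ₁ sin φ₂ ) = atan2(0.103205, 0.192452) = 0.492234 rad = 28.20°.
λ₂ = 155.06° + 28.20° = 183.26°, normalized to (−180°, 180°] → -176.74°.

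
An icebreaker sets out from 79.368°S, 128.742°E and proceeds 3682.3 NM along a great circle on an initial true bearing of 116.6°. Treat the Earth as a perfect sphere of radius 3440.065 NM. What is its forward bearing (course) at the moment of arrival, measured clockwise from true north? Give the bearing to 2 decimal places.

final bearing 11.34°

δ = 3682.3/3440.065 = 1.070416 rad (61.3303°).
Start latitude φ₁ = -1.385233 rad; initial bearing θ = 2.035054 rad.
Destination latitude: φ₂ = arcsin( sin φ₁ cos δ + cos φ₁ sin δ cos θ ) = arcsin(-0.544007) = -32.957°.
For the longitude increment, Δλ = atan2( sin θ sin δ cos φ₁, cos δ − sin φ₁ sin φ₂ ) = atan2(0.144746, -0.054908) = 110.774°.
λ₂ = 128.742° + 110.774° = 239.516°, normalized to (−180°, 180°] → -120.484°.
The forward bearing on arrival equals the back-azimuth from the destination plus 180°.
Back-azimuth from P₂ (-32.96°, -120.48°) to P₁ (-79.37°, 128.74°), with Δλ' = λ₁ − λ₂ = 249.23°: atan2( sin Δλ' cos φ₁ , cos φ₂ sin φ₁ − sin φ₂ cos φ₁ cos Δλ' ) = 191.34°.
Final bearing = (191.34° + 180°) mod 360° = 11.34°.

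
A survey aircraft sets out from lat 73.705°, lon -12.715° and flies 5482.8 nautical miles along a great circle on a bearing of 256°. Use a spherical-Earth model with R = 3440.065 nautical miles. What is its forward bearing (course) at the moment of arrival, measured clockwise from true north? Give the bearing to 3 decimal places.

final bearing 195.864°

δ = 5482.8/3440.065 = 1.593807 rad (91.3184°).
With φ₁ = 73.705° = 1.286395 rad and θ = 256° = 4.468043 rad:
sin φ₂ = sin φ₁ cos δ + cos φ₁ sin δ cos θ = (0.959830)(-0.023009) + (0.280583)(0.999735)(-0.241922) = -0.089946
φ₂ = asin(-0.089946) = -0.090067 rad = -5.160°.
Δλ = atan2( sin θ sin δ cos φ₁ , cos δ − sin φ₁ sin φ₂ ) = atan2(-0.272176, 0.063324) = -1.342206 rad = -76.903°.
λ₂ = λ₁ + Δλ = -89.618°.
The forward bearing on arrival equals the back-azimuth from the destination plus 180°.
Back-azimuth from P₂ (-5.160°, -89.618°) to P₁ (73.705°, -12.715°), with Δλ' = λ₁ − λ₂ = 76.903°: atan2( sin Δλ' cos φ₁ , cos φ₂ sin φ₁ − sin φ₂ cos φ₁ cos Δλ' ) = 15.864°.
Final bearing = (15.864° + 180°) mod 360° = 195.864°.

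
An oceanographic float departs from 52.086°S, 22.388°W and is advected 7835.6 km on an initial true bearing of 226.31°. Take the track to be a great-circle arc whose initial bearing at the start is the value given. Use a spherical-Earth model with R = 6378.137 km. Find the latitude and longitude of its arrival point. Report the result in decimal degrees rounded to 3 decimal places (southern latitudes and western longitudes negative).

latitude -41.654°, longitude -136.657°

Central angle δ = d/R = 1.228509 rad.
Start latitude φ₁ = -0.909072 rad; initial bearing θ = 3.949855 rad.
sin φ₂ = sin φ₁ cos δ + cos φ₁ sin δ cos θ = (-0.788934)(0.335642) + (0.614478)(0.941989)(-0.690756) = -0.664631
φ₂ = asin(-0.664631) = -0.727000 rad = -41.654°.
Then Δλ = atan2(-0.418546, -0.188708) = -1.994369 rad, from sin θ sin δ cos φ₁ over cos δ − sin φ₁ sin φ₂.
Hence λ₂ = -22.388° + -114.269° = -136.657°.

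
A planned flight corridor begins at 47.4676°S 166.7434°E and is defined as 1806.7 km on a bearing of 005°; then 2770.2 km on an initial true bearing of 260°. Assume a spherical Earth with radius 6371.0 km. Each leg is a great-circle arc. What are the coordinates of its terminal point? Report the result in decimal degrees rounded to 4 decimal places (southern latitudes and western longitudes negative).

latitude -32.2263°, longitude 139.0122°

Apply the spherical direct solution leg by leg, carrying full precision between legs.
Leg 1: from (-47.4676°, 166.7434°), δ = 1806.7/6371 = 0.283582 rad, θ = 5° → φ = -31.2678°, λ = 168.3783°.
Leg 2: from (-31.2678°, 168.3783°), δ = 2770.2/6371 = 0.434814 rad, θ = 260° → φ = -32.2263°, λ = 139.0122°.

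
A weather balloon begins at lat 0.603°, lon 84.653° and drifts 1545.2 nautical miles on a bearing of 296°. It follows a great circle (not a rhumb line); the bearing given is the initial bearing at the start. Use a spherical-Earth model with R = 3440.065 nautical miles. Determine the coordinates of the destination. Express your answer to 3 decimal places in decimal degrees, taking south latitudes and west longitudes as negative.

Central angle δ = d/R = 0.449178 rad.
Converting: φ₁ = 0.010524 rad, θ = 5.166175 rad.
Applying the spherical law of cosines for sides, sin φ₂ = sin φ₁ cos δ + cos φ₁ sin δ cos θ = 0.199821, so φ₂ = 11.527°.
Δλ = atan2( sin θ sin δ cos φ₁ , cos δ − sin φ₁ sin φ₂ ) = atan2(-0.390257, 0.898702) = -0.409675 rad = -23.473°.
Hence λ₂ = 84.653° + -23.473° = 61.180°.

latitude 11.527°, longitude 61.180°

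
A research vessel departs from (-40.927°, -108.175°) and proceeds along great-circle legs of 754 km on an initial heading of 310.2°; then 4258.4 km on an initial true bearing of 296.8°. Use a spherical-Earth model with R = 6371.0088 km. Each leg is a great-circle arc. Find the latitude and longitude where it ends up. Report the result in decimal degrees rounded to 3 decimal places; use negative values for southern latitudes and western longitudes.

Apply the spherical direct solution leg by leg, carrying full precision between legs.
Leg 1: from (-40.927°, -108.175°), δ = 754/6371.0088 = 0.118349 rad, θ = 310.2° → φ = -36.365°, λ = -114.605°.
Leg 2: from (-36.365°, -114.605°), δ = 4258.4/6371.0088 = 0.668403 rad, θ = 296.8° → φ = -13.906°, λ = -149.346°.

latitude -13.906°, longitude -149.346°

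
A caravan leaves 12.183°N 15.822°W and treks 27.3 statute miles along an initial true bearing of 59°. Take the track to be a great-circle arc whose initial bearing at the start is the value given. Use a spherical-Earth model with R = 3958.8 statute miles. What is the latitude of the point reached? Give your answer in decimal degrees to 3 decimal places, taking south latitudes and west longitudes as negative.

δ = 27.3/3958.8 = 0.006896 rad (0.3951°).
With φ₁ = 12.183° = 0.212633 rad and θ = 59° = 1.029744 rad:
sin φ₂ = sin φ₁ cos δ + cos φ₁ sin δ cos θ = (0.211035)(0.999976) + (0.977479)(0.006896)(0.515038) = 0.214501
φ₂ = asin(0.214501) = 0.216181 rad = 12.386°.
Δλ = atan2( sin θ sin δ cos φ₁ , cos δ − sin φ₁ sin φ₂ ) = atan2(0.005778, 0.954709) = 0.006052 rad = 0.347°.
Hence λ₂ = -15.822° + 0.347° = -15.475°.

latitude 12.386°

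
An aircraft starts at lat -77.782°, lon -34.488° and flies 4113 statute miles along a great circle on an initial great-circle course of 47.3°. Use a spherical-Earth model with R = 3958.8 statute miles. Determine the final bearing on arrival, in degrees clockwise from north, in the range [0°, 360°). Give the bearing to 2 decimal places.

final bearing 9.65°

The arc subtends δ = 4113/3958.8 = 1.038951 rad at the centre.
Converting: φ₁ = -1.357552 rad, θ = 0.825541 rad.
Destination latitude: φ₂ = arcsin( sin φ₁ cos δ + cos φ₁ sin δ cos θ ) = arcsin(-0.371942) = -21.835°.
For the longitude increment, Δλ = atan2( sin θ sin δ cos φ₁, cos δ − sin φ₁ sin φ₂ ) = atan2(0.134048, 0.143607) = 43.028°.
λ₂ = λ₁ + Δλ = 8.540°.
The forward bearing on arrival equals the back-azimuth from the destination plus 180°.
Back-azimuth from P₂ (-21.84°, 8.54°) to P₁ (-77.78°, -34.49°), with Δλ' = λ₁ − λ₂ = -43.03°: atan2( sin Δλ' cos φ₁ , cos φ₂ sin φ₁ − sin φ₂ cos φ₁ cos Δλ' ) = 189.65°.
Final bearing = (189.65° + 180°) mod 360° = 9.65°.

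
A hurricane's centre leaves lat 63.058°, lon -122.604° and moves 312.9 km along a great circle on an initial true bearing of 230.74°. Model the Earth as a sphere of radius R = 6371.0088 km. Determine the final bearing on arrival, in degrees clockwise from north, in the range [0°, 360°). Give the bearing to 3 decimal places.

δ = 312.9/6371.0088 = 0.049113 rad (2.8140°).
With φ₁ = 63.058° = 1.100570 rad and θ = 230.74° = 4.027173 rad:
sin φ₂ = sin φ₁ cos δ + cos φ₁ sin δ cos θ = (0.891466)(0.998794) + (0.453088)(0.049093)(-0.632840) = 0.876314
φ₂ = asin(0.876314) = 1.068157 rad = 61.201°.
Then Δλ = atan2(-0.017223, 0.217590) = -0.078988 rad, from sin θ sin δ cos φ₁ over cos δ − sin φ₁ sin φ₂.
λ₂ = λ₁ + Δλ = -127.130°.
The forward bearing on arrival equals the back-azimuth from the destination plus 180°.
Back-azimuth from P₂ (61.201°, -127.130°) to P₁ (63.058°, -122.604°), with Δλ' = λ₁ − λ₂ = 4.526°: atan2( sin Δλ' cos φ₁ , cos φ₂ sin φ₁ − sin φ₂ cos φ₁ cos Δλ' ) = 46.738°.
Final bearing = (46.738° + 180°) mod 360° = 226.738°.

final bearing 226.738°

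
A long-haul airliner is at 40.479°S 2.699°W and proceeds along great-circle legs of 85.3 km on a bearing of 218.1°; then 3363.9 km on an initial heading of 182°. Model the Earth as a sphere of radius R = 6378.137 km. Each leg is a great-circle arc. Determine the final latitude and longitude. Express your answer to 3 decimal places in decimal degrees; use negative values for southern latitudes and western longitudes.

latitude -71.257°, longitude -6.460°

Apply the spherical direct solution leg by leg, carrying full precision between legs.
Leg 1: from (-40.479°, -2.699°), δ = 85.3/6378.137 = 0.013374 rad, θ = 218.1° → φ = -41.080°, λ = -3.326°.
Leg 2: from (-41.080°, -3.326°), δ = 3363.9/6378.137 = 0.527411 rad, θ = 182° → φ = -71.257°, λ = -6.460°.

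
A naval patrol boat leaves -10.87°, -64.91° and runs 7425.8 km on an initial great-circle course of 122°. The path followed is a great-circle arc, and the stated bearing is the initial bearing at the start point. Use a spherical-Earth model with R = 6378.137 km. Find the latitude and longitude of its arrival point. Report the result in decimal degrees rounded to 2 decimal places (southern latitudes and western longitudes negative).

latitude -33.54°, longitude 4.25°

The arc subtends δ = 7425.8/6378.137 = 1.164258 rad at the centre.
With φ₁ = -10.87° = -0.189717 rad and θ = 122° = 2.129302 rad:
sin φ₂ = sin φ₁ cos δ + cos φ₁ sin δ cos θ = (-0.188581)(0.395432) + (0.982058)(0.918495)(-0.529919) = -0.552566
φ₂ = asin(-0.552566) = -0.585440 rad = -33.54°.
Then Δλ = atan2(0.764952, 0.291228) = 1.207026 rad, from sin θ sin δ cos φ₁ over cos δ − sin φ₁ sin φ₂.
λ₂ = -64.91° + 69.16° = 4.25°.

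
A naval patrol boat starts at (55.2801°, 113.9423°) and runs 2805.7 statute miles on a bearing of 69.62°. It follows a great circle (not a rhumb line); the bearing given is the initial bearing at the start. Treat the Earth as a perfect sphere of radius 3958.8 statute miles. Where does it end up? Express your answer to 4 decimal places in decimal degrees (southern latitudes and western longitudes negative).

The arc subtends δ = 2805.7/3958.8 = 0.708725 rad at the centre.
Converting: φ₁ = 0.964820 rad, θ = 1.215098 rad.
Applying the spherical law of cosines for sides, sin φ₂ = sin φ₁ cos δ + cos φ₁ sin δ cos θ = 0.753113, so φ₂ = 48.8608°.
For the longitude increment, Δλ = atan2( sin θ sin δ cos φ₁, cos δ − sin φ₁ sin φ₂ ) = atan2(0.347505, 0.140174) = 68.0323°.
λ₂ = 113.9423° + 68.0323° = 181.9746°, normalized to (−180°, 180°] → -178.0254°.

latitude 48.8608°, longitude -178.0254°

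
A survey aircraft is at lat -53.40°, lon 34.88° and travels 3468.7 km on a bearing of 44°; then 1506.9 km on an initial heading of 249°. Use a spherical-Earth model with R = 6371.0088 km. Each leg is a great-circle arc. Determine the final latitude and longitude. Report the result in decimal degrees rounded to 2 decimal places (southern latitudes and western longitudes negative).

Apply the spherical direct solution leg by leg, carrying full precision between legs.
Leg 1: from (-53.40°, 34.88°), δ = 3468.7/6371.0088 = 0.544451 rad, θ = 44° → φ = -27.68°, λ = 58.85°.
Leg 2: from (-27.68°, 58.85°), δ = 1506.9/6371.0088 = 0.236525 rad, θ = 249° → φ = -31.74°, λ = 43.95°.

latitude -31.74°, longitude 43.95°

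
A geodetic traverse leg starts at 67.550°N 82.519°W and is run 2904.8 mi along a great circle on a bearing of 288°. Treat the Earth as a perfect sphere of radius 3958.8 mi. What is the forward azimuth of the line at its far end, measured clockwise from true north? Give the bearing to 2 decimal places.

Angular distance δ = d/R = 2904.8 / 3958.8 = 0.733758 rad.
Start latitude φ₁ = 1.178970 rad; initial bearing θ = 5.026548 rad.
Applying the spherical law of cosines for sides, sin φ₂ = sin φ₁ cos δ + cos φ₁ sin δ cos θ = 0.765404, so φ₂ = 49.943°.
For the longitude increment, Δλ = atan2( sin θ sin δ cos φ₁, cos δ − sin φ₁ sin φ₂ ) = atan2(-0.243213, 0.035267) = -81.749°.
λ₂ = λ₁ + Δλ = -164.268°.
The forward bearing on arrival equals the back-azimuth from the destination plus 180°.
Back-azimuth from P₂ (49.94°, -164.27°) to P₁ (67.55°, -82.52°), with Δλ' = λ₁ − λ₂ = 81.75°: atan2( sin Δλ' cos φ₁ , cos φ₂ sin φ₁ − sin φ₂ cos φ₁ cos Δλ' ) = 34.36°.
Final bearing = (34.36° + 180°) mod 360° = 214.36°.

final bearing 214.36°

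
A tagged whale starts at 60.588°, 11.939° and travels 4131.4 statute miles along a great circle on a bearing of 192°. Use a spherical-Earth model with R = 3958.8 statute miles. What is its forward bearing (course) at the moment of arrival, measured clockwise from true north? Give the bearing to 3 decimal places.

final bearing 185.862°

Central angle δ = d/R = 1.043599 rad.
Converting: φ₁ = 1.057460 rad, θ = 3.351032 rad.
Applying the spherical law of cosines for sides, sin φ₂ = sin φ₁ cos δ + cos φ₁ sin δ cos θ = 0.023135, so φ₂ = 1.326°.
Δλ = atan2( sin θ sin δ cos φ₁ , cos δ − sin φ₁ sin φ₂ ) = atan2(-0.088239, 0.482960) = -0.180712 rad = -10.354°.
λ₂ = 11.939° + -10.354° = 1.585°.
The forward bearing on arrival equals the back-azimuth from the destination plus 180°.
Back-azimuth from P₂ (1.326°, 1.585°) to P₁ (60.588°, 11.939°), with Δλ' = λ₁ − λ₂ = 10.354°: atan2( sin Δλ' cos φ₁ , cos φ₂ sin φ₁ − sin φ₂ cos φ₁ cos Δλ' ) = 5.862°.
Final bearing = (5.862° + 180°) mod 360° = 185.862°.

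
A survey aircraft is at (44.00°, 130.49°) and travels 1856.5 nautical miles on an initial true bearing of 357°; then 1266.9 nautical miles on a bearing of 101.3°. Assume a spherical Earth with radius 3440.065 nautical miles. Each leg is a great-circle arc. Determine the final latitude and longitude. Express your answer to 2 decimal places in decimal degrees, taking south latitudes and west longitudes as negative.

Apply the spherical direct solution leg by leg, carrying full precision between legs.
Leg 1: from (44.00°, 130.49°), δ = 1856.5/3440.065 = 0.539670 rad, θ = 357° → φ = 74.81°, λ = 124.60°.
Leg 2: from (74.81°, 124.60°), δ = 1266.9/3440.065 = 0.368278 rad, θ = 101.3° → φ = 61.87°, λ = 173.08°.

latitude 61.87°, longitude 173.08°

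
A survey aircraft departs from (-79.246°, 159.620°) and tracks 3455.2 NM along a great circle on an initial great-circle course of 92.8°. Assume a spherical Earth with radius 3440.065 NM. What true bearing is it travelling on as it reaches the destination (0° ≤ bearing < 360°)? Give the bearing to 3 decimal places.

final bearing 12.743°

Central angle δ = d/R = 1.004400 rad.
Start latitude φ₁ = -1.383104 rad; initial bearing θ = 1.619666 rad.
sin φ₂ = sin φ₁ cos δ + cos φ₁ sin δ cos θ = (-0.982437)(0.536595) + (0.186593)(0.843840)(-0.048850) = -0.534863
φ₂ = asin(-0.534863) = -0.564345 rad = -32.335°.
Then Δλ = atan2(0.157266, 0.011126) = 1.500168 rad, from sin θ sin δ cos φ₁ over cos δ − sin φ₁ sin φ₂.
λ₂ = 159.620° + 85.953° = 245.573°, normalized to (−180°, 180°] → -114.427°.
The forward bearing on arrival equals the back-azimuth from the destination plus 180°.
Back-azimuth from P₂ (-32.335°, -114.427°) to P₁ (-79.246°, 159.620°), with Δλ' = λ₁ − λ₂ = 274.047°: atan2( sin Δλ' cos φ₁ , cos φ₂ sin φ₁ − sin φ₂ cos φ₁ cos Δλ' ) = 192.743°.
Final bearing = (192.743° + 180°) mod 360° = 12.743°.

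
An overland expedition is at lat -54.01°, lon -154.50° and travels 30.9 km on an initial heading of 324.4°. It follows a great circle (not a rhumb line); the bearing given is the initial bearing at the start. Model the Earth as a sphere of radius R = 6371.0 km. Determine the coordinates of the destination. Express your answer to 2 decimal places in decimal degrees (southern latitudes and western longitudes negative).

latitude -53.78°, longitude -154.77°

δ = 30.9/6371 = 0.004850 rad (0.2779°).
Converting: φ₁ = -0.942652 rad, θ = 5.661848 rad.
Applying the spherical law of cosines for sides, sin φ₂ = sin φ₁ cos δ + cos φ₁ sin δ cos θ = -0.806793, so φ₂ = -53.78°.
For the longitude increment, Δλ = atan2( sin θ sin δ cos φ₁, cos δ − sin φ₁ sin φ₂ ) = atan2(-0.001659, 0.347197) = -0.27°.
Hence λ₂ = -154.50° + -0.27° = -154.77°.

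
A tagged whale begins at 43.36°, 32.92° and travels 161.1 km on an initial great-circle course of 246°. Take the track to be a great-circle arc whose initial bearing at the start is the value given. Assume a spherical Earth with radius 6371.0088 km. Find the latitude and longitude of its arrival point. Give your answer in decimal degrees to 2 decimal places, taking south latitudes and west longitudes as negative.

latitude 42.76°, longitude 31.12°

Central angle δ = d/R = 0.025286 rad.
With φ₁ = 43.36° = 0.756775 rad and θ = 246° = 4.293510 rad:
sin φ₂ = sin φ₁ cos δ + cos φ₁ sin δ cos θ = (0.686580)(0.999680) + (0.727054)(0.025284)(-0.406737) = 0.678884
φ₂ = asin(0.678884) = 0.746241 rad = 42.76°.
For the longitude increment, Δλ = atan2( sin θ sin δ cos φ₁, cos δ − sin φ₁ sin φ₂ ) = atan2(-0.016793, 0.533572) = -1.80°.
Hence λ₂ = 32.92° + -1.80° = 31.12°.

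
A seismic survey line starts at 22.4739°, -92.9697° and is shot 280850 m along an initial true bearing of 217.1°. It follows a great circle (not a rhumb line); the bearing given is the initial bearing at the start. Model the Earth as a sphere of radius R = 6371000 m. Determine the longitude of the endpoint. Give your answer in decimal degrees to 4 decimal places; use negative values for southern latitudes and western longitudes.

longitude -94.5954°

Angular distance δ = d/R = 280850 / 6371000 = 0.044083 rad.
Converting: φ₁ = 0.392244 rad, θ = 3.789110 rad.
sin φ₂ = sin φ₁ cos δ + cos φ₁ sin δ cos θ = (0.382263)(0.999029) + (0.924054)(0.044068)(-0.797584) = 0.349412
φ₂ = asin(0.349412) = 0.356944 rad = 20.4514°.
For the longitude increment, Δλ = atan2( sin θ sin δ cos φ₁, cos δ − sin φ₁ sin φ₂ ) = atan2(-0.024564, 0.865461) = -1.6257°.
λ₂ = λ₁ + Δλ = -94.5954°.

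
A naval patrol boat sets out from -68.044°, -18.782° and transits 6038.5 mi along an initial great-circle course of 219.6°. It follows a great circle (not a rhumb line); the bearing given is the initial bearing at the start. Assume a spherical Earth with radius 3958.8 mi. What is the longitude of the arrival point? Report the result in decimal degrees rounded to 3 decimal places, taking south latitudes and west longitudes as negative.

longitude -156.364°

δ = 6038.5/3958.8 = 1.525336 rad (87.3953°).
With φ₁ = -68.044° = -1.187592 rad and θ = 219.6° = 3.832743 rad:
Destination latitude: φ₂ = arcsin( sin φ₁ cos δ + cos φ₁ sin δ cos θ ) = arcsin(-0.329942) = -19.265°.
Then Δλ = atan2(-0.238083, -0.260567) = -2.401253 rad, from sin θ sin δ cos φ₁ over cos δ − sin φ₁ sin φ₂.
λ₂ = -18.782° + -137.582° = -156.364°.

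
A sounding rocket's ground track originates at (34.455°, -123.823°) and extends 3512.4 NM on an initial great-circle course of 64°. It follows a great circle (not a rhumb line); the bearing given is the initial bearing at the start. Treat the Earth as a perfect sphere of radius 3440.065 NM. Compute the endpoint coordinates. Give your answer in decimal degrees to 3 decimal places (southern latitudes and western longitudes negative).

latitude 37.143°, longitude -49.796°

δ = 3512.4/3440.065 = 1.021027 rad (58.5006°).
Start latitude φ₁ = 0.601353 rad; initial bearing θ = 1.117011 rad.
sin φ₂ = sin φ₁ cos δ + cos φ₁ sin δ cos θ = (0.565759)(0.522490) + (0.824571)(0.852645)(0.438371) = 0.603808
φ₂ = asin(0.603808) = 0.648269 rad = 37.143°.
For the longitude increment, Δλ = atan2( sin θ sin δ cos φ₁, cos δ − sin φ₁ sin φ₂ ) = atan2(0.631912, 0.180881) = 74.027°.
λ₂ = λ₁ + Δλ = -49.796°.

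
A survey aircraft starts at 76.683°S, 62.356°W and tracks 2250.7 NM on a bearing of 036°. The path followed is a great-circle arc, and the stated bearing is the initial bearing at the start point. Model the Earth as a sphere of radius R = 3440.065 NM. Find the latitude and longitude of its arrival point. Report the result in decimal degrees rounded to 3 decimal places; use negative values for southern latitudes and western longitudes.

δ = 2250.7/3440.065 = 0.654261 rad (37.4864°).
Start latitude φ₁ = -1.338371 rad; initial bearing θ = 0.628319 rad.
sin φ₂ = sin φ₁ cos δ + cos φ₁ sin δ cos θ = (-0.973111)(0.793498) + (0.230338)(0.608573)(0.809017) = -0.658755
φ₂ = asin(-0.658755) = -0.719163 rad = -41.205°.
Δλ = atan2( sin θ sin δ cos φ₁ , cos δ − sin φ₁ sin φ₂ ) = atan2(0.082394, 0.152456) = 0.495478 rad = 28.389°.
Hence λ₂ = -62.356° + 28.389° = -33.967°.

latitude -41.205°, longitude -33.967°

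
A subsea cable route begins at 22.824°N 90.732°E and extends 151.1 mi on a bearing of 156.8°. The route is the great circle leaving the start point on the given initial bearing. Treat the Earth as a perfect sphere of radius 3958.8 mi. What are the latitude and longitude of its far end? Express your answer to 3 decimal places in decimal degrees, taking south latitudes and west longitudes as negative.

Central angle δ = d/R = 0.038168 rad.
Converting: φ₁ = 0.398354 rad, θ = 2.736676 rad.
Applying the spherical law of cosines for sides, sin φ₂ = sin φ₁ cos δ + cos φ₁ sin δ cos θ = 0.355292, so φ₂ = 20.811°.
Then Δλ = atan2(0.013855, 0.861453) = 0.016082 rad, from sin θ sin δ cos φ₁ over cos δ − sin φ₁ sin φ₂.
λ₂ = 90.732° + 0.921° = 91.653°.

latitude 20.811°, longitude 91.653°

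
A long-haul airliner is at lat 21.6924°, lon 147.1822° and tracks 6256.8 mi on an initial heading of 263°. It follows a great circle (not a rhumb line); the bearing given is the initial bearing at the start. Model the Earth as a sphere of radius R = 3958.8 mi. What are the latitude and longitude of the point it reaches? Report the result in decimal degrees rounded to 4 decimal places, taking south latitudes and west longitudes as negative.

latitude -6.7082°, longitude 59.2622°

Central angle δ = d/R = 1.580479 rad.
With φ₁ = 21.6924° = 0.378604 rad and θ = 263° = 4.590216 rad:
sin φ₂ = sin φ₁ cos δ + cos φ₁ sin δ cos θ = (0.369624)(-0.009682) + (0.929182)(0.999953)(-0.121869) = -0.116812
φ₂ = asin(-0.116812) = -0.117080 rad = -6.7082°.
For the longitude increment, Δλ = atan2( sin θ sin δ cos φ₁, cos δ − sin φ₁ sin φ₂ ) = atan2(-0.922212, 0.033494) = -87.9200°.
Hence λ₂ = 147.1822° + -87.9200° = 59.2622°.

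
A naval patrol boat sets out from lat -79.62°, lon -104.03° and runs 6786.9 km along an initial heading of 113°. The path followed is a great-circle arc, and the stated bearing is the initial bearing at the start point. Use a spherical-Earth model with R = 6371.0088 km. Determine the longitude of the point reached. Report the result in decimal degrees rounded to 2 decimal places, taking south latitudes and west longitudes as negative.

δ = 6786.9/6371.0088 = 1.065279 rad (61.0360°).
Start latitude φ₁ = -1.389631 rad; initial bearing θ = 1.972222 rad.
Destination latitude: φ₂ = arcsin( sin φ₁ cos δ + cos φ₁ sin δ cos θ ) = arcsin(-0.537930) = -32.54°.
Δλ = atan2( sin θ sin δ cos φ₁ , cos δ − sin φ₁ sin φ₂ ) = atan2(0.145108, -0.044866) = 1.870663 rad = 107.18°.
λ₂ = -104.03° + 107.18° = 3.15°.

longitude 3.15°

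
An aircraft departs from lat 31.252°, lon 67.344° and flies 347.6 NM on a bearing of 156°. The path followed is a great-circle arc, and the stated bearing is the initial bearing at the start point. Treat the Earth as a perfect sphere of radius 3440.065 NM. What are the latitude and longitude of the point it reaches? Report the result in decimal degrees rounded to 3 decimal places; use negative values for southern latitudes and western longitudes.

Central angle δ = d/R = 0.101045 rad.
With φ₁ = 31.252° = 0.545450 rad and θ = 156° = 2.722714 rad:
Applying the spherical law of cosines for sides, sin φ₂ = sin φ₁ cos δ + cos φ₁ sin δ cos θ = 0.437377, so φ₂ = 25.937°.
For the longitude increment, Δλ = atan2( sin θ sin δ cos φ₁, cos δ − sin φ₁ sin φ₂ ) = atan2(0.035075, 0.767987) = 2.615°.
λ₂ = 67.344° + 2.615° = 69.959°.

latitude 25.937°, longitude 69.959°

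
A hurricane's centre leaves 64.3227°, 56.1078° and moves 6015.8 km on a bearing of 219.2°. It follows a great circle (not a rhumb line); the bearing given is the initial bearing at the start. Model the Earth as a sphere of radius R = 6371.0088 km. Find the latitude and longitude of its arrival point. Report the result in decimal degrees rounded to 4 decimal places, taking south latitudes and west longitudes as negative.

The arc subtends δ = 6015.8/6371.0088 = 0.944246 rad at the centre.
Start latitude φ₁ = 1.122643 rad; initial bearing θ = 3.825762 rad.
sin φ₂ = sin φ₁ cos δ + cos φ₁ sin δ cos θ = (0.901249)(0.586354) + (0.433302)(0.810055)(-0.774944) = 0.256446
φ₂ = asin(0.256446) = 0.259344 rad = 14.8593°.
Then Δλ = atan2(-0.221841, 0.355232) = -0.558238 rad, from sin θ sin δ cos φ₁ over cos δ − sin φ₁ sin φ₂.
λ₂ = 56.1078° + -31.9847° = 24.1231°.

latitude 14.8593°, longitude 24.1231°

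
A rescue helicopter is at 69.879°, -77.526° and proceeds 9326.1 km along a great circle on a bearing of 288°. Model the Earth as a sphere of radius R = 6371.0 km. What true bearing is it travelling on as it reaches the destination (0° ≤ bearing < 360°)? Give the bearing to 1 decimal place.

Central angle δ = d/R = 1.463836 rad.
With φ₁ = 69.879° = 1.219619 rad and θ = 288° = 5.026548 rad:
Applying the spherical law of cosines for sides, sin φ₂ = sin φ₁ cos δ + cos φ₁ sin δ cos θ = 0.205936, so φ₂ = 11.884°.
Δλ = atan2( sin θ sin δ cos φ₁ , cos δ − sin φ₁ sin φ₂ ) = atan2(-0.325297, -0.086611) = -1.831012 rad = -104.909°.
λ₂ = -77.526° + -104.909° = -182.435°, normalized to (−180°, 180°] → 177.565°.
The forward bearing on arrival equals the back-azimuth from the destination plus 180°.
Back-azimuth from P₂ (11.9°, 177.6°) to P₁ (69.9°, -77.5°), with Δλ' = λ₁ − λ₂ = -255.1°: atan2( sin Δλ' cos φ₁ , cos φ₂ sin φ₁ − sin φ₂ cos φ₁ cos Δλ' ) = 19.5°.
Final bearing = (19.5° + 180°) mod 360° = 199.5°.

final bearing 199.5°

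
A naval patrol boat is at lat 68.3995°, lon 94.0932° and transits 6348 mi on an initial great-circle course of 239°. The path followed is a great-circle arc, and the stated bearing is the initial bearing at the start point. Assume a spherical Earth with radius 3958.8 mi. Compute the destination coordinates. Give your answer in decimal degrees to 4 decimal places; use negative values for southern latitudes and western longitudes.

Central angle δ = d/R = 1.603516 rad.
Start latitude φ₁ = 1.193796 rad; initial bearing θ = 4.171337 rad.
Destination latitude: φ₂ = arcsin( sin φ₁ cos δ + cos φ₁ sin δ cos θ ) = arcsin(-0.219918) = -12.7042°.
Then Δλ = atan2(-0.315382, 0.171759) = -1.072103 rad, from sin θ sin δ cos φ₁ over cos δ − sin φ₁ sin φ₂.
λ₂ = 94.0932° + -61.4270° = 32.6662°.

latitude -12.7042°, longitude 32.6662°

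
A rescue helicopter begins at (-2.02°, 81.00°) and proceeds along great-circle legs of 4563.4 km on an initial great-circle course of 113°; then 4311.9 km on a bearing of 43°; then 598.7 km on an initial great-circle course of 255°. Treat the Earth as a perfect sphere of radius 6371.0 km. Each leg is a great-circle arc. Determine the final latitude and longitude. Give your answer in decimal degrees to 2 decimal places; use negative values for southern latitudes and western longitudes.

latitude 11.19°, longitude 140.72°

Apply the spherical direct solution leg by leg, carrying full precision between legs.
Leg 1: from (-2.02°, 81.00°), δ = 4563.4/6371 = 0.716277 rad, θ = 113° → φ = -16.44°, λ = 120.06°.
Leg 2: from (-16.44°, 120.06°), δ = 4311.9/6371 = 0.676801 rad, θ = 43° → φ = 12.63°, λ = 146.02°.
Leg 3: from (12.63°, 146.02°), δ = 598.7/6371 = 0.093973 rad, θ = 255° → φ = 11.19°, λ = 140.72°.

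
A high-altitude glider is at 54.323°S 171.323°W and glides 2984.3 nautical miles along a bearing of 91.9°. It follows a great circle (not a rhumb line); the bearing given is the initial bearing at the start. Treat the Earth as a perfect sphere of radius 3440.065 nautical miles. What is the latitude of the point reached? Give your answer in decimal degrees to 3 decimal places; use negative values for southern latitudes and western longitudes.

latitude -32.690°

Angular distance δ = d/R = 2984.3 / 3440.065 = 0.867513 rad.
With φ₁ = -54.323° = -0.948115 rad and θ = 91.9° = 1.603958 rad:
Destination latitude: φ₂ = arcsin( sin φ₁ cos δ + cos φ₁ sin δ cos θ ) = arcsin(-0.540095) = -32.690°.
Δλ = atan2( sin θ sin δ cos φ₁ , cos δ − sin φ₁ sin φ₂ ) = atan2(0.444587, 0.207997) = 1.133204 rad = 64.928°.
λ₂ = λ₁ + Δλ = -106.395°.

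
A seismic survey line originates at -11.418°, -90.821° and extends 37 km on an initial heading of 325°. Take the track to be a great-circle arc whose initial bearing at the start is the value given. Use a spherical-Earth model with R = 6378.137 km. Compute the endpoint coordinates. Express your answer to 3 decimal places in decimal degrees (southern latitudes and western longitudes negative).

latitude -11.146°, longitude -91.015°

Central angle δ = d/R = 0.005801 rad.
Converting: φ₁ = -0.199282 rad, θ = 5.672320 rad.
Destination latitude: φ₂ = arcsin( sin φ₁ cos δ + cos φ₁ sin δ cos θ ) = arcsin(-0.193304) = -11.146°.
For the longitude increment, Δλ = atan2( sin θ sin δ cos φ₁, cos δ − sin φ₁ sin φ₂ ) = atan2(-0.003261, 0.961716) = -0.194°.
Hence λ₂ = -90.821° + -0.194° = -91.015°.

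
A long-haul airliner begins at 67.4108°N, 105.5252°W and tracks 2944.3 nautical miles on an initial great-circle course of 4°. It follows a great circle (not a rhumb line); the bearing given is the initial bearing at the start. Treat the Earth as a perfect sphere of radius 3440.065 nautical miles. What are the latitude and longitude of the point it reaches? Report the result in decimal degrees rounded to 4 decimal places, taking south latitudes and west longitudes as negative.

δ = 2944.3/3440.065 = 0.855885 rad (49.0386°).
With φ₁ = 67.4108° = 1.176540 rad and θ = 4° = 0.069813 rad:
Destination latitude: φ₂ = arcsin( sin φ₁ cos δ + cos φ₁ sin δ cos θ ) = arcsin(0.894621) = 63.4599°.
Then Δλ = atan2(0.020234, -0.170438) = 3.023427 rad, from sin θ sin δ cos φ₁ over cos δ − sin φ₁ sin φ₂.
λ₂ = -105.5252° + 173.2296° = 67.7044°.

latitude 63.4599°, longitude 67.7044°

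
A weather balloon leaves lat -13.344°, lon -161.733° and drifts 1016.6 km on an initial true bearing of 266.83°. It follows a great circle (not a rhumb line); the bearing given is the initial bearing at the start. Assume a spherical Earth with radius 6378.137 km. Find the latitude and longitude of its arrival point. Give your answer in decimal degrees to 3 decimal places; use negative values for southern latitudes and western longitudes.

Central angle δ = d/R = 0.159388 rad.
Converting: φ₁ = -0.232897 rad, θ = 4.657062 rad.
sin φ₂ = sin φ₁ cos δ + cos φ₁ sin δ cos θ = (-0.230797)(0.987325) + (0.973002)(0.158714)(-0.055299) = -0.236411
φ₂ = asin(-0.236411) = -0.238671 rad = -13.675°.
Δλ = atan2( sin θ sin δ cos φ₁ , cos δ − sin φ₁ sin φ₂ ) = atan2(-0.154193, 0.932762) = -0.163826 rad = -9.387°.
λ₂ = λ₁ + Δλ = -171.120°.

latitude -13.675°, longitude -171.120°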